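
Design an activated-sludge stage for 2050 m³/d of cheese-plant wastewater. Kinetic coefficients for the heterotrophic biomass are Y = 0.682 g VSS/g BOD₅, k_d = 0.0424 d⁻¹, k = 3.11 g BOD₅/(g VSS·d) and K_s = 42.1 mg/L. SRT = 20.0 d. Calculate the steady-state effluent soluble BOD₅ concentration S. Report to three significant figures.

For a completely mixed reactor with recycle the Lawrence–McCarty relation gives S = K_s·(1 + k_d·θ_c) / [θ_c·(Y·k − k_d) − 1] = 42.1 × (1 + 0.0424 × 20.0) / [20.0 × (0.682 × 3.11 − 0.0424) − 1] = 77.80 / 40.57 = 1.918 mg/L.

S ≈ 1.92 mg/L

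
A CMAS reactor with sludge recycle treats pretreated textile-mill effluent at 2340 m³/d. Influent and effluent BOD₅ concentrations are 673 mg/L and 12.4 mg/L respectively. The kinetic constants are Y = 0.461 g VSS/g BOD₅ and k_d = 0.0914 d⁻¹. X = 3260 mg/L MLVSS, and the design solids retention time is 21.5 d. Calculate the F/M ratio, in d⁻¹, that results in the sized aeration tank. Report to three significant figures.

F/M ≈ 0.305 d⁻¹

From the SRT design equation V = Y Q (S₀−S) θ_c / [X (1 + k_d θ_c)] = 0.461 × 2340 × (673 − 12.4) × 21.5 / [3260 × (1 + 0.0914 × 21.5)] = 1.53×10^7 / 9666 = 1585 m³.
Food-to-microorganism ratio F/M = Q S₀ / (V X) = 2340 × 673 / (1585 × 3260) = 0.3048 d⁻¹.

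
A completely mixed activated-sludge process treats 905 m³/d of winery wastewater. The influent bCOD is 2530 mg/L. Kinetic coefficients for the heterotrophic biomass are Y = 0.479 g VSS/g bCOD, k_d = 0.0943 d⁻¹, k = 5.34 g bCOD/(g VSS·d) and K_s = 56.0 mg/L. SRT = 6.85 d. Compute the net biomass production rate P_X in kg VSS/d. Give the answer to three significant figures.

From the Monod/SRT balance for a CMAS, S = K_s·(1+k_d θ_c)/[θ_c·(Y k − k_d) − 1] = 56.0 × (1 + 0.0943 × 6.85) / [6.85 × (0.479 × 5.34 − 0.0943) − 1] = 92.17 / 15.88 = 5.806 mg/L.
The observed yield is Y_obs = Y/(1 + k_d·θ_c) = 0.479 / (1 + 0.0943 × 6.85) = 0.479 / 1.646 = 0.2910 g VSS per g bCOD removed.
ΔS = 2530 − 5.81 = 2524 mg/L, so the substrate removal rate is 905 × 2524/1000 = 2284 kg bCOD/d.
Biomass produced: P_X = Y_obs·Q·ΔS = 0.2910 × 2284 ≈ 664.8 kg VSS/d.

P_X ≈ 665 kg VSS/d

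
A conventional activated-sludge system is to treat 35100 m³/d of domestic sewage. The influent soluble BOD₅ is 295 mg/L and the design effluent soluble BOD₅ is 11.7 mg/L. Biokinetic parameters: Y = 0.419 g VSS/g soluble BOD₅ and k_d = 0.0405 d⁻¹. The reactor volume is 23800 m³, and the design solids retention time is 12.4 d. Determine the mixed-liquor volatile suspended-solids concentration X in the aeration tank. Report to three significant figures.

From V·X·(1 + k_d·θ_c) = Y·Q·(S₀ − S)·θ_c: X = 0.419 × 35100 × (295 − 11.7) × 12.4 / [23800 × (1 + 0.0405 × 12.4)] = 1445 mg/L.

X ≈ 1450 mg/L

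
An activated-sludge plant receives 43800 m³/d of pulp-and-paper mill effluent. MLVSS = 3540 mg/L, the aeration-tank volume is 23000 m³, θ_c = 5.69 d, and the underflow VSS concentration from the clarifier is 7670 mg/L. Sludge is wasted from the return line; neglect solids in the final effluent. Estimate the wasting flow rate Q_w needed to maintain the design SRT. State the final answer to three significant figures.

Q_w ≈ 1870 m³/d

θ_c = V·X/(Q_w·X_r) when wasting from the recycle, so Q_w = V·X/(θ_c·X_r) = 23000 × 3540 / (5.69 × 7670) = 1866 m³/d.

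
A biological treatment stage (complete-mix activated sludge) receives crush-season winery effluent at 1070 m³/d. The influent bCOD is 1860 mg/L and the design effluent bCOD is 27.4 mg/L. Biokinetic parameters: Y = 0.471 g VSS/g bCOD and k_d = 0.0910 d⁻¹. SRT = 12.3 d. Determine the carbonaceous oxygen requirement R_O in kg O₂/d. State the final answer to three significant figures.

Observed yield with endogenous decay: Y_obs = Y / (1 + k_d·θ_c) = 0.471 / (1 + 0.0910 × 12.3) = 0.471 / 2.119 = 0.2222 g VSS/g bCOD.
Mass of bCOD removed per day: Q(S₀ − S) = 1070 × 1833 g/m³ = 1961 kg/d.
P_X = Y_obs·Q·(S₀ − S) = 0.2222 × 1961 = 435.8 kg VSS/d.
Carbonaceous O₂ demand = substrate oxidised − cell-mass equivalent = 1961 − 1.42 × 435.8 = 1342 kg O₂/d.

R_O ≈ 1340 kg O₂/d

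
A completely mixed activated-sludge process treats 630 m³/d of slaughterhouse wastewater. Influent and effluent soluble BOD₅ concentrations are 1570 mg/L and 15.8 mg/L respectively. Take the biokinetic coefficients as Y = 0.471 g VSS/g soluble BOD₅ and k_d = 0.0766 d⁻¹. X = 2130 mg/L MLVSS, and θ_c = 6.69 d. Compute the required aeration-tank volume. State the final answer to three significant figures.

V ≈ 958 m³

Steady-state biomass mass balance: V·X·(1 + k_d·θ_c) = Y·Q·(S₀ − S)·θ_c, so V = 0.471 × 630 × (1570 − 15.8) × 6.69 / [2130 × (1 + 0.0766 × 6.69)] = 3.09×10^6 / 3222 = 957.7 m³.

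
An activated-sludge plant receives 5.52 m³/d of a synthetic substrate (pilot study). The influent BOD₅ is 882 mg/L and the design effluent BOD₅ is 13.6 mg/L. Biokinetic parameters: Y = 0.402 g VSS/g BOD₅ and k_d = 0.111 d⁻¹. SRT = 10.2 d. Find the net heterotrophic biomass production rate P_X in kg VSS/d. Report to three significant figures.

Y_obs = Y / (1 + k_d θ_c) = 0.402 / (1 + 0.111 × 10.2) = 0.402 / 2.132 = 0.1885.
Mass of BOD₅ removed per day: Q(S₀ − S) = 5.52 × 868.4 g/m³ = 4.794 kg/d.
Biomass produced: P_X = Y_obs·Q·ΔS = 0.1885 × 4.794 ≈ 0.9038 kg VSS/d.

P_X ≈ 0.904 kg VSS/d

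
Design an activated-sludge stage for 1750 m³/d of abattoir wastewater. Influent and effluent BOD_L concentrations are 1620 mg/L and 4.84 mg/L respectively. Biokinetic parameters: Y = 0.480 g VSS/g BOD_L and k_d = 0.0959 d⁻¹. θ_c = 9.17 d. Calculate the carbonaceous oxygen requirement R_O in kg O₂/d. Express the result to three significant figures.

Observed yield with endogenous decay: Y_obs = Y / (1 + k_d·θ_c) = 0.480 / (1 + 0.0959 × 9.17) = 0.480 / 1.879 = 0.2554 g VSS/g BOD_L.
Mass of BOD_L removed per day: Q(S₀ − S) = 1750 × 1615 g/m³ = 2827 kg/d.
P_X = Y_obs·Q·(S₀ − S) = 0.2554 × 2827 = 721.9 kg VSS/d.
R_O = Q·ΔS − 1.42 P_X = 2827 − 1025 = 1801 kg O₂/d.

R_O ≈ 1800 kg O₂/d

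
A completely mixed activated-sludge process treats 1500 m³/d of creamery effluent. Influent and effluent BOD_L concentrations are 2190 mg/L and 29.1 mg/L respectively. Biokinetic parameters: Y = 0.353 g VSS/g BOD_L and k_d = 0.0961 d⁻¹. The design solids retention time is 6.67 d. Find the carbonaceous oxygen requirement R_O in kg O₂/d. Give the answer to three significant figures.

R_O ≈ 2250 kg O₂/d

Observed yield with endogenous decay: Y_obs = Y / (1 + k_d·θ_c) = 0.353 / (1 + 0.0961 × 6.67) = 0.353 / 1.641 = 0.2151 g VSS/g BOD_L.
ΔS = 2190 − 29.1 = 2161 mg/L, so the substrate removal rate is 1500 × 2161/1000 = 3241 kg BOD_L/d.
P_X = Y_obs·Q·(S₀ − S) = 0.2151 × 3241 = 697.3 kg VSS/d.
R_O = Q·ΔS − 1.42 P_X = 3241 − 990.1 = 2251 kg O₂/d.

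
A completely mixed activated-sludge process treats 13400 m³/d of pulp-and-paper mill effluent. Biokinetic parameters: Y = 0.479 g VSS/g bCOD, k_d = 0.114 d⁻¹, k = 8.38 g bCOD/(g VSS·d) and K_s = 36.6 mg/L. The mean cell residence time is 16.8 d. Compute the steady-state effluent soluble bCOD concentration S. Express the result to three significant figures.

From the Monod/SRT balance for a CMAS, S = K_s·(1+k_d θ_c)/[θ_c·(Y k − k_d) − 1] = 36.6 × (1 + 0.114 × 16.8) / [16.8 × (0.479 × 8.38 − 0.114) − 1] = 106.7 / 64.52 = 1.654 mg/L.

S ≈ 1.65 mg/L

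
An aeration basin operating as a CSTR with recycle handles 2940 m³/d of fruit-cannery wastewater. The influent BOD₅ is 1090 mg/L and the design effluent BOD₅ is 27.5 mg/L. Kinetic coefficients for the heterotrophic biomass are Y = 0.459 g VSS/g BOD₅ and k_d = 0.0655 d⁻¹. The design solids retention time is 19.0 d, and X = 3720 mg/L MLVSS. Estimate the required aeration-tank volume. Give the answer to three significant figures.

From the SRT design equation V = Y Q (S₀−S) θ_c / [X (1 + k_d θ_c)] = 0.459 × 2940 × (1090 − 27.5) × 19.0 / [3720 × (1 + 0.0655 × 19.0)] = 2.72×10^7 / 8350 = 3263 m³.

V ≈ 3260 m³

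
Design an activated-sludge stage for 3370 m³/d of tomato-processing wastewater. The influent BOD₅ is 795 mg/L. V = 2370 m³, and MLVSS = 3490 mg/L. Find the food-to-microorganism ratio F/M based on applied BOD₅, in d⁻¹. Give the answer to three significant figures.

F/M = Q·S₀ / (V·X) = 3370 × 795 / (2370 × 3490) = 0.3239 g BOD₅·(g VSS·d)⁻¹.

F/M ≈ 0.324 d⁻¹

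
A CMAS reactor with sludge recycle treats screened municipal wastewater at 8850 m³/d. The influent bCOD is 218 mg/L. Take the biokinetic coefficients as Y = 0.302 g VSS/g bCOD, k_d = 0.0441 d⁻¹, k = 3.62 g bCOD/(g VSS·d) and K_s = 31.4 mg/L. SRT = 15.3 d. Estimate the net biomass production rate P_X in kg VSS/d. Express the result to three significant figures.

For a completely mixed reactor with recycle the Lawrence–McCarty relation gives S = K_s·(1 + k_d·θ_c) / [θ_c·(Y·k − k_d) − 1] = 31.4 × (1 + 0.0441 × 15.3) / [15.3 × (0.302 × 3.62 − 0.0441) − 1] = 52.59 / 15.05 = 3.494 mg/L.
Observed yield with endogenous decay: Y_obs = Y / (1 + k_d·θ_c) = 0.302 / (1 + 0.0441 × 15.3) = 0.302 / 1.675 = 0.1803 g VSS/g bCOD.
Substrate removed = Q·(S₀ − S) = 8850 m³/d × (218 − 3.49) g/m³ = 1.9×10^6 g/d = 1898 kg/d.
Biomass produced: P_X = Y_obs·Q·ΔS = 0.1803 × 1898 ≈ 342.3 kg VSS/d.

P_X ≈ 342 kg VSS/d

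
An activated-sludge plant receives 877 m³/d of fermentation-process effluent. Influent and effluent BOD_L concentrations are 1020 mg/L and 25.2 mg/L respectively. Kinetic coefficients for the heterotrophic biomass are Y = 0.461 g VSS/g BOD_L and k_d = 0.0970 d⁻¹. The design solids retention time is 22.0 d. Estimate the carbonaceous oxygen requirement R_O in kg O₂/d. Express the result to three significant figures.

R_O ≈ 690 kg O₂/d

Y_obs = Y / (1 + k_d θ_c) = 0.461 / (1 + 0.0970 × 22.0) = 0.461 / 3.134 = 0.1471.
Q·(S₀ − S) = 877 × (1020 − 25.2) × 10⁻³ = 872.4 kg/d removed.
Biomass synthesised: P_X = Y_obs × 872.4 = 128.3 kg VSS/d.
R_O = Q·(S₀ − S) − 1.42·P_X = 872.4 − 1.42 × 128.3 = 690.2 kg O₂/d.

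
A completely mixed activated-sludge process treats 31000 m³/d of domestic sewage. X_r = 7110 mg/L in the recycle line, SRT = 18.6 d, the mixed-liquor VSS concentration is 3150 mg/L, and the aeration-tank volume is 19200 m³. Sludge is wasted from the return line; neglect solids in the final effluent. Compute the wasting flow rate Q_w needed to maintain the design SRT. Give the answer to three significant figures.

Q_w ≈ 457 m³/d

Wasting from the return line (neglecting effluent solids): Q_w = V·X / (θ_c·X_r) = 19200 × 3150 / (18.6 × 7110) = 457.3 m³/d.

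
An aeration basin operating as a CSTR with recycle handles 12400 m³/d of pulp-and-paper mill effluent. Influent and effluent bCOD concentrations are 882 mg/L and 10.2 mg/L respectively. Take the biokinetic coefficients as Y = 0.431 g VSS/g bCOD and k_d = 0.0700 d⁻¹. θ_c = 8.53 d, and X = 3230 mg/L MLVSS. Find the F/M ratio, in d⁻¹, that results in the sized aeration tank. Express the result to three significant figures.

From the SRT design equation V = Y Q (S₀−S) θ_c / [X (1 + k_d θ_c)] = 0.431 × 12400 × (882 − 10.2) × 8.53 / [3230 × (1 + 0.0700 × 8.53)] = 3.97×10^7 / 5159 = 7704 m³.
F/M = Q·S₀ / (V·X) = 12400 × 882 / (7704 × 3230) = 0.4395 g bCOD·(g VSS·d)⁻¹.

F/M ≈ 0.439 d⁻¹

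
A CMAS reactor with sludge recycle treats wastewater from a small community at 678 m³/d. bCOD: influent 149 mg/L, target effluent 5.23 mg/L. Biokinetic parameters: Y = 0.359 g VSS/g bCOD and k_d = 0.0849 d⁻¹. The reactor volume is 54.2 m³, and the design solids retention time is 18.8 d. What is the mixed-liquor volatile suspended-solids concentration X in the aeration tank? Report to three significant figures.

X = Y·Q·ΔS·θ_c / [V·(1 + k_d θ_c)] = 0.359 × 678 × (149 − 5.23) × 18.8 / [54.2 × (1 + 0.0849 × 18.8)] = 4675 mg/L.

X ≈ 4680 mg/L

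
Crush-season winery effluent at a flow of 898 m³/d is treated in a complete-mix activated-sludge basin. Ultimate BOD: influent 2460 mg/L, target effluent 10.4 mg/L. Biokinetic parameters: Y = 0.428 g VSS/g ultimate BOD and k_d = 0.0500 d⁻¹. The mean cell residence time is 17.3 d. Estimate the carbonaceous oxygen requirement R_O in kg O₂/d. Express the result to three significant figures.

Observed yield with endogenous decay: Y_obs = Y / (1 + k_d·θ_c) = 0.428 / (1 + 0.0500 × 17.3) = 0.428 / 1.865 = 0.2295 g VSS/g ultimate BOD.
ΔS = 2460 − 10.4 = 2450 mg/L, so the substrate removal rate is 898 × 2450/1000 = 2200 kg ultimate BOD/d.
Biomass synthesised: P_X = Y_obs × 2200 = 504.8 kg VSS/d.
R_O = Q·(S₀ − S) − 1.42·P_X = 2200 − 1.42 × 504.8 = 1483 kg O₂/d.

R_O ≈ 1480 kg O₂/d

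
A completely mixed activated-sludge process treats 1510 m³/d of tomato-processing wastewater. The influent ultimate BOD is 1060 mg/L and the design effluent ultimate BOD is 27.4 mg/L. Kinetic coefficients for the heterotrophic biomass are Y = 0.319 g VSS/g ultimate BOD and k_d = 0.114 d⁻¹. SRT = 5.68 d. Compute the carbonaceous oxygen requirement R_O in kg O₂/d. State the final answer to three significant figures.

Correct the yield for decay: Y_obs = Y/(1 + k_d θ_c) = 0.319 / (1 + 0.114 × 5.68) = 0.319 / 1.648 = 0.1936.
Q·(S₀ − S) = 1510 × (1060 − 27.4) × 10⁻³ = 1559 kg/d removed.
Biomass synthesised: P_X = Y_obs × 1559 = 301.9 kg VSS/d.
R_O = Q·(S₀ − S) − 1.42·P_X = 1559 − 1.42 × 301.9 = 1131 kg O₂/d.

R_O ≈ 1130 kg O₂/d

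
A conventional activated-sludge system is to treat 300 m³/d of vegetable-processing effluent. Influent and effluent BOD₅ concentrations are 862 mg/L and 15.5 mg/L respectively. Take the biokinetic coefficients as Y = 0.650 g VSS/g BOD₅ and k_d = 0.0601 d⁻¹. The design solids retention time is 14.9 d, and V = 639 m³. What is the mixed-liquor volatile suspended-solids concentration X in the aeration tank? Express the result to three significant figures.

X ≈ 2030 mg/L

Solving the biomass balance for X: X = Y Q (S₀−S) θ_c / [V (1+k_d θ_c)] = 0.650 × 300 × (862 − 15.5) × 14.9 / [639 × (1 + 0.0601 × 14.9)] = 2031 mg/L.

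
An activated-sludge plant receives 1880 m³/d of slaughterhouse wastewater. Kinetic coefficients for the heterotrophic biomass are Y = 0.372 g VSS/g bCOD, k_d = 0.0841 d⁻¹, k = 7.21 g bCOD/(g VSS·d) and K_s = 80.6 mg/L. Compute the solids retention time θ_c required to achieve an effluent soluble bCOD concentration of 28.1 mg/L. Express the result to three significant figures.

At the target effluent, Y k S/(K_s+S) = 0.372×7.21×28.1/108.7 = 0.6934 d⁻¹.
θ_c = 1/(μ − k_d) = 1/(0.6934 − 0.0841) = 1/0.6093 = 1.641 d.

θ_c ≈ 1.64 d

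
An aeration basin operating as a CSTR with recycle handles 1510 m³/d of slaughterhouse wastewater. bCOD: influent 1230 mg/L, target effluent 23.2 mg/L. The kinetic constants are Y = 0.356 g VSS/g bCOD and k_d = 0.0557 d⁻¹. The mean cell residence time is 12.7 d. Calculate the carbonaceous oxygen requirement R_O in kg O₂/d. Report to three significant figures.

R_O ≈ 1280 kg O₂/d

Correct the yield for decay: Y_obs = Y/(1 + k_d θ_c) = 0.356 / (1 + 0.0557 × 12.7) = 0.356 / 1.707 = 0.2085.
ΔS = 1230 − 23.2 = 1207 mg/L, so the substrate removal rate is 1510 × 1207/1000 = 1822 kg bCOD/d.
Net sludge production P_X = 0.2085 × 1822 = 380.0 kg VSS/d.
Carbonaceous O₂ demand = substrate oxidised − cell-mass equivalent = 1822 − 1.42 × 380.0 = 1283 kg O₂/d.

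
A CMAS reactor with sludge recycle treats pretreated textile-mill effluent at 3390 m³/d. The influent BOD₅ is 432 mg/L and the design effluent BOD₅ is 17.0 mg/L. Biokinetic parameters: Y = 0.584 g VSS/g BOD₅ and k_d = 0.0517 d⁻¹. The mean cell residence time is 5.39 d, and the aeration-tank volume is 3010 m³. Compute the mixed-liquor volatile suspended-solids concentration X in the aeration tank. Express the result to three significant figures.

Solving the biomass balance for X: X = Y Q (S₀−S) θ_c / [V (1+k_d θ_c)] = 0.584 × 3390 × (432 − 17.0) × 5.39 / [3010 × (1 + 0.0517 × 5.39)] = 1151 mg/L.

X ≈ 1150 mg/L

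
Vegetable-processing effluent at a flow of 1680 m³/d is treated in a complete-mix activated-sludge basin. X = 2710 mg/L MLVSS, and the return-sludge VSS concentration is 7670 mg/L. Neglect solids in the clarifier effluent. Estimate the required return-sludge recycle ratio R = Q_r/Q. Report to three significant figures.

Solids balance on the clarifier gives (1+R)X = R·X_r, so R = X/(X_r − X) = 2710 / (7670 − 2710) = 0.5464.

R ≈ 0.546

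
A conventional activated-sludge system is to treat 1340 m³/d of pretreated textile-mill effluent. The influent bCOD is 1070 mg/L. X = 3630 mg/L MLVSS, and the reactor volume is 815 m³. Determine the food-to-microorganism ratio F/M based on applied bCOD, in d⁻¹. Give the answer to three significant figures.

Food-to-microorganism ratio F/M = Q S₀ / (V X) = 1340 × 1070 / (815.0 × 3630) = 0.4846 d⁻¹.

F/M ≈ 0.485 d⁻¹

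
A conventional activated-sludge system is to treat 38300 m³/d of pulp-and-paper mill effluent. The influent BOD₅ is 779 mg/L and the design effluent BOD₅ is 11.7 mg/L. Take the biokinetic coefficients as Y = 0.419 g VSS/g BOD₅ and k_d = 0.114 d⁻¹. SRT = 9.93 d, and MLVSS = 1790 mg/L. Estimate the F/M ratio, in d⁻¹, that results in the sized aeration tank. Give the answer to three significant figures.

Rearranging the biomass balance for a CMAS with decay, V = Y·Q·ΔS·θ_c / [X·(1+k_d θ_c)] = 0.419 × 38300 × (779 − 11.7) × 9.93 / [1790 × (1 + 0.114 × 9.93)] = 1.22×10^8 / 3816 = 32039 m³.
F/M = applied load / biomass = Q·S₀/(V·X) = 38300 × 779 / (32039 × 1790) = 0.5202 d⁻¹.

F/M ≈ 0.520 d⁻¹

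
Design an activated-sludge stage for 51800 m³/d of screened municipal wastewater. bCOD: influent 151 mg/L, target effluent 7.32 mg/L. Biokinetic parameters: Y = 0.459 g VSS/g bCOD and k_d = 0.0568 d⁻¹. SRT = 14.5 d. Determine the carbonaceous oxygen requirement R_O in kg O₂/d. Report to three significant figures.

R_O ≈ 4780 kg O₂/d

Observed yield with endogenous decay: Y_obs = Y / (1 + k_d·θ_c) = 0.459 / (1 + 0.0568 × 14.5) = 0.459 / 1.824 = 0.2517 g VSS/g bCOD.
Substrate removed = Q·(S₀ − S) = 51800 m³/d × (151 − 7.32) g/m³ = 7.44×10^6 g/d = 7443 kg/d.
Net sludge production P_X = 0.2517 × 7443 = 1873 kg VSS/d.
R_O = Q·(S₀ − S) − 1.42·P_X = 7443 − 1.42 × 1873 = 4783 kg O₂/d.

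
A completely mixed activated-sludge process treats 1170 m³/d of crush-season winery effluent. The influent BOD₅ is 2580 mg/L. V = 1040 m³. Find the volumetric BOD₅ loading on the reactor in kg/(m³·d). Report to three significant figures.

L_v ≈ 2.90 kg BOD₅/(m³·d)

L_v = Q S₀ / V = 1170 × 2580 × 10⁻³ / 1040 = 2.902 kg/(m³·d).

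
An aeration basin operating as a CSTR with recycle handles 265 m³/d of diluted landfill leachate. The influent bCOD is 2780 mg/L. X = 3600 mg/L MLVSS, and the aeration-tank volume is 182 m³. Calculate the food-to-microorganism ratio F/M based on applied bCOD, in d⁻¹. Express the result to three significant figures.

F/M ≈ 1.12 d⁻¹

Food-to-microorganism ratio F/M = Q S₀ / (V X) = 265 × 2780 / (182.0 × 3600) = 1.124 d⁻¹.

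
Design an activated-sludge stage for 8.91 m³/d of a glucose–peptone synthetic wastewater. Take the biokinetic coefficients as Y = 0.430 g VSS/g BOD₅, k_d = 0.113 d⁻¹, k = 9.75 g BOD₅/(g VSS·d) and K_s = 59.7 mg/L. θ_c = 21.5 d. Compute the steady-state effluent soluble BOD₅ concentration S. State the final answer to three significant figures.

From the Monod/SRT balance for a CMAS, S = K_s·(1+k_d θ_c)/[θ_c·(Y k − k_d) − 1] = 59.7 × (1 + 0.113 × 21.5) / [21.5 × (0.430 × 9.75 − 0.113) − 1] = 204.7 / 86.71 = 2.361 mg/L.

S ≈ 2.36 mg/L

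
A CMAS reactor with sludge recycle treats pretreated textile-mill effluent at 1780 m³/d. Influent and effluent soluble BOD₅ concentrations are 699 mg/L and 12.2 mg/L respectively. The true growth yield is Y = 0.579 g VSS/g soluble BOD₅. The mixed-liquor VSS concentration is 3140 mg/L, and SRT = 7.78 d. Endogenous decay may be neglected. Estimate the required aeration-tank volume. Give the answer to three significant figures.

Biomass mass balance (decay neglected): V·X = Y·Q·(S₀ − S)·θ_c, so V = 0.579 × 1780 × (699 − 12.2) × 7.78 / 3140 = 1754 m³.

V ≈ 1750 m³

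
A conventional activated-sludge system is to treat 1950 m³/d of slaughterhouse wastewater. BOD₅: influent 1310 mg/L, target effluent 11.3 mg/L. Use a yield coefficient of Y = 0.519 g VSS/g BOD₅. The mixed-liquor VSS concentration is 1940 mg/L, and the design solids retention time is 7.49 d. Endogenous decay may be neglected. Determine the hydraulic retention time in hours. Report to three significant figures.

V·X = Y·Q·ΔS·θ_c gives V = 0.519 × 1950 × (1310 − 11.3) × 7.49 / 1940 = 5074 m³.
HRT = V/Q = 5074 m³ / 1950 m³·d⁻¹ = 2.602 d × 24 = 62.46 h.

τ ≈ 62.5 h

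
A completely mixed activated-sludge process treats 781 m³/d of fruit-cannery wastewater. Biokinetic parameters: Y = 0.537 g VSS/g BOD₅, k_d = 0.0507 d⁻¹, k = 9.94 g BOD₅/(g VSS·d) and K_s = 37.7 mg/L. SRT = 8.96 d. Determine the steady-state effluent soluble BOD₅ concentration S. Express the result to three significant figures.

Effluent substrate depends only on kinetics and SRT: S = K_s(1 + k_d θ_c) / [θ_c(Yk − k_d) − 1] = 37.7 × (1 + 0.0507 × 8.96) / [8.96 × (0.537 × 9.94 − 0.0507) − 1] = 54.83 / 46.37 = 1.182 mg/L.

S ≈ 1.18 mg/L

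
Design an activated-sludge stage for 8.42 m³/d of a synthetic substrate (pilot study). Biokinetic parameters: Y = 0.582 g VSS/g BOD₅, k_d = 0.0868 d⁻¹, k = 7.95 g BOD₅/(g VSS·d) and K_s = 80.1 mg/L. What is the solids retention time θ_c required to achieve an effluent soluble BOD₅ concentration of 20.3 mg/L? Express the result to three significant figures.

θ_c ≈ 1.18 d

At the target effluent, Y k S/(K_s+S) = 0.582×7.95×20.3/100.4 = 0.9355 d⁻¹.
θ_c = 1/(μ − k_d) = 1/(0.9355 − 0.0868) = 1/0.8487 = 1.178 d.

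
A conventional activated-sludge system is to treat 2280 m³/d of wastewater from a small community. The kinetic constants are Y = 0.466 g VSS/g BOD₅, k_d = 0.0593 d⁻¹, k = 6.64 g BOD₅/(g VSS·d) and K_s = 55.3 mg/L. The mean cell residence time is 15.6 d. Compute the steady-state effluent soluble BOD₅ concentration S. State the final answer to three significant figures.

S ≈ 2.30 mg/L

For a completely mixed reactor with recycle the Lawrence–McCarty relation gives S = K_s·(1 + k_d·θ_c) / [θ_c·(Y·k − k_d) − 1] = 55.3 × (1 + 0.0593 × 15.6) / [15.6 × (0.466 × 6.64 − 0.0593) − 1] = 106.5 / 46.35 = 2.297 mg/L.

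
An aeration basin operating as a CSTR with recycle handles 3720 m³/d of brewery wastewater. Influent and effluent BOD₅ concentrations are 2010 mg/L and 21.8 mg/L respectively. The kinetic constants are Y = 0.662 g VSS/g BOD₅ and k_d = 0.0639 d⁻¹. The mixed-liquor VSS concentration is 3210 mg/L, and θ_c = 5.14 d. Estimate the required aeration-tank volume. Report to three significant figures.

Steady-state biomass mass balance: V·X·(1 + k_d·θ_c) = Y·Q·(S₀ − S)·θ_c, so V = 0.662 × 3720 × (2010 − 21.8) × 5.14 / [3210 × (1 + 0.0639 × 5.14)] = 2.52×10^7 / 4264 = 5902 m³.

V ≈ 5900 m³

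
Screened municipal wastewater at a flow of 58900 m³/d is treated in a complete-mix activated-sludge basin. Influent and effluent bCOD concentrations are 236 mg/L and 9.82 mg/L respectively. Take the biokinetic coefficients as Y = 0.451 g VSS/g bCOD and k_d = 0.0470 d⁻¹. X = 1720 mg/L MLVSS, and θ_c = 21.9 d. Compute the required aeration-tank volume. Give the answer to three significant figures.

From the SRT design equation V = Y Q (S₀−S) θ_c / [X (1 + k_d θ_c)] = 0.451 × 58900 × (236 − 9.82) × 21.9 / [1720 × (1 + 0.0470 × 21.9)] = 1.32×10^8 / 3490 = 37698 m³.

V ≈ 37700 m³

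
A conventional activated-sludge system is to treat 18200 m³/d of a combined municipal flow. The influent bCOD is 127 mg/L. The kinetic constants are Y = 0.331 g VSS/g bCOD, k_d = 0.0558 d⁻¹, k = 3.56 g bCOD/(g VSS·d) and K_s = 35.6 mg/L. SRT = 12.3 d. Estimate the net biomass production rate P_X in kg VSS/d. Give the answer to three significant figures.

Effluent substrate depends only on kinetics and SRT: S = K_s(1 + k_d θ_c) / [θ_c(Yk − k_d) − 1] = 35.6 × (1 + 0.0558 × 12.3) / [12.3 × (0.331 × 3.56 − 0.0558) − 1] = 60.03 / 12.81 = 4.687 mg/L.
The observed yield is Y_obs = Y/(1 + k_d·θ_c) = 0.331 / (1 + 0.0558 × 12.3) = 0.331 / 1.686 = 0.1963 g VSS per g bCOD removed.
Q·(S₀ − S) = 18200 × (127 − 4.69) × 10⁻³ = 2226 kg/d removed.
So the net sludge growth is P_X = 0.1963 × 2226 = 436.9 kg VSS/d.

P_X ≈ 437 kg VSS/d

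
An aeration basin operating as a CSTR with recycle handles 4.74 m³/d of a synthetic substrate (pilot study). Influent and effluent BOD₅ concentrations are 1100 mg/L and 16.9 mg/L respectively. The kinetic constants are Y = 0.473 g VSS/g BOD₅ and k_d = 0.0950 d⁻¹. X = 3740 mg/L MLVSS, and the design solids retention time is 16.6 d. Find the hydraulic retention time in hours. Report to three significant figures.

Steady-state biomass mass balance: V·X·(1 + k_d·θ_c) = Y·Q·(S₀ − S)·θ_c, so V = 0.473 × 4.74 × (1100 − 16.9) × 16.6 / [3740 × (1 + 0.0950 × 16.6)] = 4.03×10^4 / 9638 = 4.182 m³.
Hydraulic retention time τ = V/Q = 4.182 / 4.74 = 0.8824 d = 21.18 h.

τ ≈ 21.2 h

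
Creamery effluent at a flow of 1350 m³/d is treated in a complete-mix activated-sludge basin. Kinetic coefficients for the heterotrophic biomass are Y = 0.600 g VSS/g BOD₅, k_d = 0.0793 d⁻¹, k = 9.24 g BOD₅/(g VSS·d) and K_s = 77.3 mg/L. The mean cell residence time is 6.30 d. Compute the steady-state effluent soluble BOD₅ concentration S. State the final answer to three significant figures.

S ≈ 3.47 mg/L

Effluent substrate depends only on kinetics and SRT: S = K_s(1 + k_d θ_c) / [θ_c(Yk − k_d) − 1] = 77.3 × (1 + 0.0793 × 6.30) / [6.30 × (0.600 × 9.24 − 0.0793) − 1] = 115.9 / 33.43 = 3.468 mg/L.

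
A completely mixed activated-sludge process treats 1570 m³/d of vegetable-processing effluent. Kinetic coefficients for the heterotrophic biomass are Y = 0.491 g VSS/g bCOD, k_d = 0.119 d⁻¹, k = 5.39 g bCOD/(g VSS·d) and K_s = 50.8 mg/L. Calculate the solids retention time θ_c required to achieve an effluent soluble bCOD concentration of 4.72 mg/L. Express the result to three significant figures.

Specific growth rate at S = 4.72 mg/L: μ = YkS/(K_s+S) = 0.491·5.39·4.72/(50.8+4.72) = 0.2250 d⁻¹.
θ_c = 1/(μ − k_d) = 1/(0.2250 − 0.119) = 1/0.1060 = 9.435 d.

θ_c ≈ 9.43 d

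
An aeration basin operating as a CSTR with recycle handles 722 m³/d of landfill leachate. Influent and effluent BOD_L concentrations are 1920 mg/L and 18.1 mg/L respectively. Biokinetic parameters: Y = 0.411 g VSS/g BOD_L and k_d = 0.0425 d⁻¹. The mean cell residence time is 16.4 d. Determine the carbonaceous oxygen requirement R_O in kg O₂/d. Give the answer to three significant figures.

Y_obs = Y / (1 + k_d θ_c) = 0.411 / (1 + 0.0425 × 16.4) = 0.411 / 1.697 = 0.2422.
ΔS = 1920 − 18.1 = 1902 mg/L, so the substrate removal rate is 722 × 1902/1000 = 1373 kg BOD_L/d.
P_X = Y_obs·Q·(S₀ − S) = 0.2422 × 1373 = 332.6 kg VSS/d.
R_O = Q·(S₀ − S) − 1.42·P_X = 1373 − 1.42 × 332.6 = 900.9 kg O₂/d.

R_O ≈ 901 kg O₂/d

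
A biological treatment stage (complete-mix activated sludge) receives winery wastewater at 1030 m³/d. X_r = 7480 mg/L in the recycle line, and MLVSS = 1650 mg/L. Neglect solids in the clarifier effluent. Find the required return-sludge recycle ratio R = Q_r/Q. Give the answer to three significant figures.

R = Q_r/Q = X/(X_r − X) = 1650 / (7480 − 1650) = 0.2830.

R ≈ 0.283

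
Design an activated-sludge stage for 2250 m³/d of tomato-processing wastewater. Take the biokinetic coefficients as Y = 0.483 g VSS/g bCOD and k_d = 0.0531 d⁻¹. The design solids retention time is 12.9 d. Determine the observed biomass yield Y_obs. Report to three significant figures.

Y_obs = Y / (1 + k_d θ_c) = 0.483 / (1 + 0.0531 × 12.9) = 0.483 / 1.685 = 0.2866.

Y_obs ≈ 0.287 g VSS/g bCOD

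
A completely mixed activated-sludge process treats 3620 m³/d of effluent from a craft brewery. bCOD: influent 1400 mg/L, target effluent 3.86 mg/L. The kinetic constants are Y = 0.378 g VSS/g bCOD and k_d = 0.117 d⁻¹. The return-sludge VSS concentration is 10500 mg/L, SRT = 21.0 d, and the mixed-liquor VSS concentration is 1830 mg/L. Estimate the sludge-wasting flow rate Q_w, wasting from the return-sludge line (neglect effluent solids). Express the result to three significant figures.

From the SRT design equation V = Y Q (S₀−S) θ_c / [X (1 + k_d θ_c)] = 0.378 × 3620 × (1400 − 3.86) × 21.0 / [1830 × (1 + 0.117 × 21.0)] = 4.01×10^7 / 6326 = 6342 m³.
Wasting from the return line (neglecting effluent solids): Q_w = V·X / (θ_c·X_r) = 6342 × 1830 / (21.0 × 10500) = 52.63 m³/d.

Q_w ≈ 52.6 m³/d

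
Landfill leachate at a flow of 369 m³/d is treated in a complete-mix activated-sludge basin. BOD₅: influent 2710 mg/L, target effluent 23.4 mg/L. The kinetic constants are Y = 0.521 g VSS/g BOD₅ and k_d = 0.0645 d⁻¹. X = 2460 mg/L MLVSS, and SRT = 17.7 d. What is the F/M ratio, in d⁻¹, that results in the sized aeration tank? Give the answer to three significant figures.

F/M ≈ 0.234 d⁻¹

From the SRT design equation V = Y Q (S₀−S) θ_c / [X (1 + k_d θ_c)] = 0.521 × 369 × (2710 − 23.4) × 17.7 / [2460 × (1 + 0.0645 × 17.7)] = 9.14×10^6 / 5268 = 1735 m³.
F/M = Q·S₀ / (V·X) = 369 × 2710 / (1735 × 2460) = 0.2343 g BOD₅·(g VSS·d)⁻¹.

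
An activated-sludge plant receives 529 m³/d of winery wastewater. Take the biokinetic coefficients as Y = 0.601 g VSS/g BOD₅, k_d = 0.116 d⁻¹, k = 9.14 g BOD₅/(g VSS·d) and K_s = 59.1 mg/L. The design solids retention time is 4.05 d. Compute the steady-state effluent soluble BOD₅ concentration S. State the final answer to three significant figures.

S ≈ 4.18 mg/L

From the Monod/SRT balance for a CMAS, S = K_s·(1+k_d θ_c)/[θ_c·(Y k − k_d) − 1] = 59.1 × (1 + 0.116 × 4.05) / [4.05 × (0.601 × 9.14 − 0.116) − 1] = 86.87 / 20.78 = 4.181 mg/L.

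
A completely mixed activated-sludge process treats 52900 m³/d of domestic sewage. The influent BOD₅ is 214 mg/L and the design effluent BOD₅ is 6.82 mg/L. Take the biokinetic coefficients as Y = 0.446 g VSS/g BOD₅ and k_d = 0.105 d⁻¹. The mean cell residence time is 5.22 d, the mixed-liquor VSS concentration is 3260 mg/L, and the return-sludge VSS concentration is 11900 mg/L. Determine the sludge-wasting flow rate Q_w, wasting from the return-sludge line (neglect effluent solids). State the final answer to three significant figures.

Q_w ≈ 265 m³/d

From the SRT design equation V = Y Q (S₀−S) θ_c / [X (1 + k_d θ_c)] = 0.446 × 52900 × (214 − 6.82) × 5.22 / [3260 × (1 + 0.105 × 5.22)] = 2.55×10^7 / 5047 = 5056 m³.
θ_c = V·X/(Q_w·X_r) when wasting from the recycle, so Q_w = V·X/(θ_c·X_r) = 5056 × 3260 / (5.22 × 11900) = 265.3 m³/d.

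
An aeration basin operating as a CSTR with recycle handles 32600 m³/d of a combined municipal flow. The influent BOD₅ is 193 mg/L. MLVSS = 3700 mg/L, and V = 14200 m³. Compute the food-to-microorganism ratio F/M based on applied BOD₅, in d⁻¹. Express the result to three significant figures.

F/M ≈ 0.120 d⁻¹

F/M = Q·S₀ / (V·X) = 32600 × 193 / (14200 × 3700) = 0.1198 g BOD₅·(g VSS·d)⁻¹.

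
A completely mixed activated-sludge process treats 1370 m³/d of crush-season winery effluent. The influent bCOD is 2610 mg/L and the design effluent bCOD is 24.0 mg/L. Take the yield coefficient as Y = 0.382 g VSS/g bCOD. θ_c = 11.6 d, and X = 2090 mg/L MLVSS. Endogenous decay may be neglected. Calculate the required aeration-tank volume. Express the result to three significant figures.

V ≈ 7510 m³

V·X = Y·Q·ΔS·θ_c gives V = 0.382 × 1370 × (2610 − 24.0) × 11.6 / 2090 = 7511 m³.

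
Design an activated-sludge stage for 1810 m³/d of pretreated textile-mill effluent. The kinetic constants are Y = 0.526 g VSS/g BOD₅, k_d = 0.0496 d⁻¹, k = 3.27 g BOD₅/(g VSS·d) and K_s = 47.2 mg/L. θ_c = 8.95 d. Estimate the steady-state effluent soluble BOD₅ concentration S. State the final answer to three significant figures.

Effluent substrate depends only on kinetics and SRT: S = K_s(1 + k_d θ_c) / [θ_c(Yk − k_d) − 1] = 47.2 × (1 + 0.0496 × 8.95) / [8.95 × (0.526 × 3.27 − 0.0496) − 1] = 68.15 / 13.95 = 4.885 mg/L.

S ≈ 4.89 mg/L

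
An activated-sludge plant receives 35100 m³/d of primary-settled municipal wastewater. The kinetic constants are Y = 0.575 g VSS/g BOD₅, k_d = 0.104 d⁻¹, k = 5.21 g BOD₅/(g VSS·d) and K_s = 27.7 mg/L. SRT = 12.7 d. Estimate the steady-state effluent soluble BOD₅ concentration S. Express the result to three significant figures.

S ≈ 1.80 mg/L

From the Monod/SRT balance for a CMAS, S = K_s·(1+k_d θ_c)/[θ_c·(Y k − k_d) − 1] = 27.7 × (1 + 0.104 × 12.7) / [12.7 × (0.575 × 5.21 − 0.104) − 1] = 64.29 / 35.73 = 1.799 mg/L.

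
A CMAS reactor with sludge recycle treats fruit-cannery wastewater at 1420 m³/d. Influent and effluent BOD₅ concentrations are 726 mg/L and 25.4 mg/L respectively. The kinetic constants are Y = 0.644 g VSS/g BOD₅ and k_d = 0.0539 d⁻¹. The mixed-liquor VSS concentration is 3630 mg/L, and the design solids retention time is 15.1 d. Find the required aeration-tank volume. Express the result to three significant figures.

V ≈ 1470 m³

Steady-state biomass mass balance: V·X·(1 + k_d·θ_c) = Y·Q·(S₀ − S)·θ_c, so V = 0.644 × 1420 × (726 − 25.4) × 15.1 / [3630 × (1 + 0.0539 × 15.1)] = 9.67×10^6 / 6584 = 1469 m³.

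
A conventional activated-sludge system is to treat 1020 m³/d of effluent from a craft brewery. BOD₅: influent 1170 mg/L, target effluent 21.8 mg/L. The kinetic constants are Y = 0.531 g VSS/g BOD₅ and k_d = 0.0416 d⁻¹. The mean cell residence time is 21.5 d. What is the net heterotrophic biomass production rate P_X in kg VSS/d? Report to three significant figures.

P_X ≈ 328 kg VSS/d

Y_obs = Y / (1 + k_d θ_c) = 0.531 / (1 + 0.0416 × 21.5) = 0.531 / 1.894 = 0.2803.
Q·(S₀ − S) = 1020 × (1170 − 21.8) × 10⁻³ = 1171 kg/d removed.
So the net sludge growth is P_X = 0.2803 × 1171 = 328.3 kg VSS/d.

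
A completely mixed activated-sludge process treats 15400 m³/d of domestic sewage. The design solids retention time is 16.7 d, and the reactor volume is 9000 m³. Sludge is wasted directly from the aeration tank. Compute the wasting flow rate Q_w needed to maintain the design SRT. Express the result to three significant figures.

Q_w ≈ 539 m³/d

For wasting at MLVSS concentration, Q_w = V/θ_c = 9000/16.7 = 538.9 m³/d.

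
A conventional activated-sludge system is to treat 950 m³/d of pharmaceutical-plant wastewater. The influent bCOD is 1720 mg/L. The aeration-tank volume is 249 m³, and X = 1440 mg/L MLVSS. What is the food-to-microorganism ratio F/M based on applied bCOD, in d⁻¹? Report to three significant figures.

F/M ≈ 4.56 d⁻¹

F/M = Q·S₀ / (V·X) = 950 × 1720 / (249.0 × 1440) = 4.557 g bCOD·(g VSS·d)⁻¹.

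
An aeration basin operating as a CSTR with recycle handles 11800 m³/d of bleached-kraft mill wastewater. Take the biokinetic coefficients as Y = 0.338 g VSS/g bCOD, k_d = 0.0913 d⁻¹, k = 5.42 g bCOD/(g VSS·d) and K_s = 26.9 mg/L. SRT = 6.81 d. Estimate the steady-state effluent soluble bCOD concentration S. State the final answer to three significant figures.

Effluent substrate depends only on kinetics and SRT: S = K_s(1 + k_d θ_c) / [θ_c(Yk − k_d) − 1] = 26.9 × (1 + 0.0913 × 6.81) / [6.81 × (0.338 × 5.42 − 0.0913) − 1] = 43.63 / 10.85 = 4.019 mg/L.

S ≈ 4.02 mg/L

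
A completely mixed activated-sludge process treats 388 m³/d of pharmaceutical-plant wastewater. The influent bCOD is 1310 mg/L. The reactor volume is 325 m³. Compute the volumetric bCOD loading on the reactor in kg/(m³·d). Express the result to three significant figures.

L_v ≈ 1.56 kg bCOD/(m³·d)

Applied bCOD load per unit volume = Q·S₀/V = (388 × 1310/1000)/325.0 = 1.564 kg bCOD·m⁻³·d⁻¹.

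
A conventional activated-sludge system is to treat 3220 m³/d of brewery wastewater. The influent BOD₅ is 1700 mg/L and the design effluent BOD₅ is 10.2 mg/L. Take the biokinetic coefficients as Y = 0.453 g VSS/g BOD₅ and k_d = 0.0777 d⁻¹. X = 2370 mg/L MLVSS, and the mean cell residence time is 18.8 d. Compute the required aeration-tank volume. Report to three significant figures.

V ≈ 7950 m³

Steady-state biomass mass balance: V·X·(1 + k_d·θ_c) = Y·Q·(S₀ − S)·θ_c, so V = 0.453 × 3220 × (1700 − 10.2) × 18.8 / [2370 × (1 + 0.0777 × 18.8)] = 4.63×10^7 / 5832 = 7946 m³.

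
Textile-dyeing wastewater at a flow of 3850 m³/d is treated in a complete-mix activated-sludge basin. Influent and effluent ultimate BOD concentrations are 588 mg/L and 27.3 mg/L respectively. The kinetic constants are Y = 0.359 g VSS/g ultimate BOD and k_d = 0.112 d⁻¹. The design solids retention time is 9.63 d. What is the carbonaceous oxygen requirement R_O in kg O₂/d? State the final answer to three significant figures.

Correct the yield for decay: Y_obs = Y/(1 + k_d θ_c) = 0.359 / (1 + 0.112 × 9.63) = 0.359 / 2.079 = 0.1727.
ΔS = 588 − 27.3 = 560.7 mg/L, so the substrate removal rate is 3850 × 560.7/1000 = 2159 kg ultimate BOD/d.
P_X = Y_obs·Q·(S₀ − S) = 0.1727 × 2159 = 372.8 kg VSS/d.
Carbonaceous O₂ demand = substrate oxidised − cell-mass equivalent = 2159 − 1.42 × 372.8 = 1629 kg O₂/d.

R_O ≈ 1630 kg O₂/d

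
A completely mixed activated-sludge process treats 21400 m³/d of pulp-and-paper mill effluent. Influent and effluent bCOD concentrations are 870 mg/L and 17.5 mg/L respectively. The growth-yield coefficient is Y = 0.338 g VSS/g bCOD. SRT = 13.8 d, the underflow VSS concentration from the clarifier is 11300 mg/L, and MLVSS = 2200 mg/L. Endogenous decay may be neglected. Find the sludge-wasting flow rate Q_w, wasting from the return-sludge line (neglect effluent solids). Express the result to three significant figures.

Q_w ≈ 546 m³/d

With k_d = 0 the design equation reduces to V = Y Q (S₀−S) θ_c / X = 0.338 × 21400 × (870 − 17.5) × 13.8 / 2200 = 38680 m³.
θ_c = V·X/(Q_w·X_r) when wasting from the recycle, so Q_w = V·X/(θ_c·X_r) = 38680 × 2200 / (13.8 × 11300) = 545.7 m³/d.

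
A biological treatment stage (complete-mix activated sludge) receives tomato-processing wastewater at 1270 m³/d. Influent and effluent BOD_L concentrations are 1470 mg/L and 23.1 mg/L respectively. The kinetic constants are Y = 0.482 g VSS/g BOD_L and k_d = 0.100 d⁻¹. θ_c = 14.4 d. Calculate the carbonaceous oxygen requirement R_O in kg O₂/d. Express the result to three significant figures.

Observed yield with endogenous decay: Y_obs = Y / (1 + k_d·θ_c) = 0.482 / (1 + 0.100 × 14.4) = 0.482 / 2.440 = 0.1975 g VSS/g BOD_L.
Mass of BOD_L removed per day: Q(S₀ − S) = 1270 × 1447 g/m³ = 1838 kg/d.
P_X = Y_obs·Q·(S₀ − S) = 0.1975 × 1838 = 363.0 kg VSS/d.
R_O = Q·(S₀ − S) − 1.42·P_X = 1838 − 1.42 × 363.0 = 1322 kg O₂/d.

R_O ≈ 1320 kg O₂/d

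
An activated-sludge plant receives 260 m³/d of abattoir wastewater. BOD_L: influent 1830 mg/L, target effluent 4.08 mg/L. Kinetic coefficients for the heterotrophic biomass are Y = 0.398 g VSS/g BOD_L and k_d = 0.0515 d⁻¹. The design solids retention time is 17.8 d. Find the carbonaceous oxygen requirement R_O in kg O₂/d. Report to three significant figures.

R_O ≈ 335 kg O₂/d

Observed yield with endogenous decay: Y_obs = Y / (1 + k_d·θ_c) = 0.398 / (1 + 0.0515 × 17.8) = 0.398 / 1.917 = 0.2076 g VSS/g BOD_L.
ΔS = 1830 − 4.08 = 1826 mg/L, so the substrate removal rate is 260 × 1826/1000 = 474.7 kg BOD_L/d.
P_X = Y_obs·Q·(S₀ − S) = 0.2076 × 474.7 = 98.58 kg VSS/d.
Carbonaceous O₂ demand = substrate oxidised − cell-mass equivalent = 474.7 − 1.42 × 98.58 = 334.8 kg O₂/d.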